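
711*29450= 20938950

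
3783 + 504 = 4287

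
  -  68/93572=  -  17/23393= - 0.00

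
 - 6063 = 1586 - 7649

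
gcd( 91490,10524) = 2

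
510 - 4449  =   -3939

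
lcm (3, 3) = 3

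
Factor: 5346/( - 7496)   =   - 2673/3748=- 2^( - 2 )  *3^5*11^1*937^( - 1)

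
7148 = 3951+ 3197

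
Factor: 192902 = 2^1*96451^1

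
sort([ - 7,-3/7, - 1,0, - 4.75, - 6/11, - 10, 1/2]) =[ - 10, - 7, - 4.75, - 1, - 6/11, - 3/7,  0,1/2]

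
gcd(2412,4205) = 1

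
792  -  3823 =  - 3031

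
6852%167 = 5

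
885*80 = 70800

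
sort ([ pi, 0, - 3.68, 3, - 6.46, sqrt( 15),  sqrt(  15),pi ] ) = [ - 6.46, - 3.68,  0,3, pi  ,  pi, sqrt (15 ),sqrt( 15)] 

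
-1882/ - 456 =941/228=4.13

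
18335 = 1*18335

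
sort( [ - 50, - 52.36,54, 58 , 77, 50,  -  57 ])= [ - 57, - 52.36, - 50, 50 , 54,  58,77 ]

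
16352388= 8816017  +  7536371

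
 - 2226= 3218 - 5444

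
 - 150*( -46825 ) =7023750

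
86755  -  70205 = 16550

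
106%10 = 6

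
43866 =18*2437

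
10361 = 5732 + 4629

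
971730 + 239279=1211009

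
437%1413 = 437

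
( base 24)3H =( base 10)89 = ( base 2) 1011001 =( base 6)225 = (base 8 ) 131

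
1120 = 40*28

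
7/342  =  7/342= 0.02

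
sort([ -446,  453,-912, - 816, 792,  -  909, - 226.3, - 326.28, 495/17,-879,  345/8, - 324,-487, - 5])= [-912, - 909, - 879, - 816 , - 487, - 446, - 326.28, - 324 , - 226.3, - 5, 495/17, 345/8,453, 792]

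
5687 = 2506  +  3181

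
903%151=148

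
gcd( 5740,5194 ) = 14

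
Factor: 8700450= 2^1 *3^1 *5^2*11^1*5273^1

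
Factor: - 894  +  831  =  - 3^2 * 7^1 = - 63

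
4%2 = 0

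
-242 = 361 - 603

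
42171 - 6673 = 35498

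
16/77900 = 4/19475 = 0.00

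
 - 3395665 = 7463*(-455 )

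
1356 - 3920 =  - 2564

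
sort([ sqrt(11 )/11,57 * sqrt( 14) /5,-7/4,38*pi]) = [ - 7/4,sqrt( 11)/11 , 57 *sqrt( 14 )/5, 38*pi]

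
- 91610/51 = -1797 + 37/51=- 1796.27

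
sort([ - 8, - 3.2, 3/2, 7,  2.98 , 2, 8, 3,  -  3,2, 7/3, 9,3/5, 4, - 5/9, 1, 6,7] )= [ - 8, - 3.2, - 3,- 5/9,3/5, 1,3/2,2, 2,7/3, 2.98, 3,4, 6,7, 7, 8, 9]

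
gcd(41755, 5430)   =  5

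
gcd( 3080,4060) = 140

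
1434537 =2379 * 603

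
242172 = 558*434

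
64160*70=4491200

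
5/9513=5/9513 = 0.00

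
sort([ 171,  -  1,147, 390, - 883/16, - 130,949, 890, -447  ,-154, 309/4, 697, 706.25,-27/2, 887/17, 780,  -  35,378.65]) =[  -  447,-154  , - 130,  -  883/16, - 35, - 27/2, - 1,887/17, 309/4 , 147, 171, 378.65, 390, 697 , 706.25, 780,890,  949] 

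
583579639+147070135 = 730649774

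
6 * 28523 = 171138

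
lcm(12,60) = 60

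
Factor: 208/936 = 2^1*3^(  -  2) =2/9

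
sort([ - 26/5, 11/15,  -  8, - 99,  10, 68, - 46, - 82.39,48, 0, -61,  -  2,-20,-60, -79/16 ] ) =[ - 99, - 82.39, - 61, - 60,-46, - 20,  -  8, - 26/5, - 79/16,-2, 0,11/15,10, 48, 68 ] 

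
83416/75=83416/75 = 1112.21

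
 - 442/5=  - 89 + 3/5=- 88.40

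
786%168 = 114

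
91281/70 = 1304 + 1/70= 1304.01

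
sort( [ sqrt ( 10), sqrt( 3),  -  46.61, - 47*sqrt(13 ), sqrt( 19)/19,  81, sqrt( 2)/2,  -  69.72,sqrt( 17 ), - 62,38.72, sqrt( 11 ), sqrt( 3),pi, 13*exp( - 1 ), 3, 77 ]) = [ - 47*sqrt(13),-69.72, - 62,  -  46.61, sqrt( 19)/19, sqrt( 2)/2, sqrt( 3),sqrt (3 ), 3, pi , sqrt (10 ), sqrt( 11), sqrt(  17) , 13*exp( - 1), 38.72,77, 81 ] 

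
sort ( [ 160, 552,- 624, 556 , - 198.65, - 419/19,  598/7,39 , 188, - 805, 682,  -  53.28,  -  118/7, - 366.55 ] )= [ - 805, - 624, - 366.55, - 198.65,  -  53.28, - 419/19, -118/7,39,598/7,160, 188 , 552,556, 682] 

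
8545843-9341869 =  - 796026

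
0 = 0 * 93289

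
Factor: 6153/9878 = 2^( -1 )*3^1*7^1*11^( - 1)*293^1*449^( - 1 )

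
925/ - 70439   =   -1 + 69514/70439 = - 0.01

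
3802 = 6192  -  2390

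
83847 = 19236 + 64611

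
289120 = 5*57824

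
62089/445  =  139 + 234/445 = 139.53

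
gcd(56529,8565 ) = 1713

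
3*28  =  84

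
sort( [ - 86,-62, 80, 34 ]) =[ - 86, - 62,34,  80 ]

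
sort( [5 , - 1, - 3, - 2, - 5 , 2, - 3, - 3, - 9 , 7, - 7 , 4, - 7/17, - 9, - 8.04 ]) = [ - 9, - 9, - 8.04, - 7, - 5, - 3,-3, - 3, - 2,-1,  -  7/17, 2, 4 , 5,7 ]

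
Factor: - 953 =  - 953^1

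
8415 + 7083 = 15498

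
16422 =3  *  5474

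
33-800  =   - 767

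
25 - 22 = 3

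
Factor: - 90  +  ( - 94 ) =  - 184 = - 2^3*23^1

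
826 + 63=889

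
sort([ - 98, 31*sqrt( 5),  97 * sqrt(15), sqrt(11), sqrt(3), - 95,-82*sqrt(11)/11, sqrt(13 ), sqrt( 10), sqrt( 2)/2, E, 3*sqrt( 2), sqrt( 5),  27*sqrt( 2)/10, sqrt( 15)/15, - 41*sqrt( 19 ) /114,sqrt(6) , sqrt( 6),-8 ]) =[ -98,-95  , - 82*sqrt(11 )/11, - 8, - 41*sqrt( 19)/114, sqrt(15)/15,  sqrt( 2)/2, sqrt( 3),sqrt(5),  sqrt( 6), sqrt( 6),E,sqrt( 10 ), sqrt(11), sqrt(13),27 * sqrt( 2 )/10, 3*sqrt(2), 31*sqrt( 5), 97*sqrt( 15) ]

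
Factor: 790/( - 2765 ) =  - 2^1*7^( - 1) = - 2/7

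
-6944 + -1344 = -8288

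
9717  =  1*9717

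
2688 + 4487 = 7175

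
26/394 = 13/197 = 0.07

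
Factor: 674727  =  3^1 * 224909^1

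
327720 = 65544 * 5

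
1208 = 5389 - 4181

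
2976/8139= 992/2713= 0.37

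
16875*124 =2092500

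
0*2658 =0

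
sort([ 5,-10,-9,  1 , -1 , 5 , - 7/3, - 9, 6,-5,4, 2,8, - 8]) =[ - 10,-9 , - 9, - 8, - 5 , - 7/3, - 1,1,2,4, 5,  5, 6,8 ] 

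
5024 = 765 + 4259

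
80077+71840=151917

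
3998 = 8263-4265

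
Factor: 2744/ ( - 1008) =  - 49/18 = -  2^( - 1 )*3^(- 2)*7^2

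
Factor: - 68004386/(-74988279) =2^1 *3^( - 2)*17^1  *  61^1*359^( - 1 ) *23209^(- 1 )*32789^1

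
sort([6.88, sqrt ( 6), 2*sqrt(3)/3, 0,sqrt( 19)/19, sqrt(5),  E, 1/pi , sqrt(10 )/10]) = [0,  sqrt( 19)/19,sqrt( 10)/10,  1/pi,2*sqrt( 3) /3, sqrt ( 5),sqrt( 6 ), E, 6.88] 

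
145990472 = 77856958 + 68133514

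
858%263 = 69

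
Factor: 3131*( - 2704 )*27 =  - 228588048 = - 2^4*3^3*13^2* 31^1 * 101^1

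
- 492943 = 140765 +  - 633708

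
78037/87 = 78037/87  =  896.98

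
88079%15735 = 9404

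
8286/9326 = 4143/4663 = 0.89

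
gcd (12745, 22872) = 1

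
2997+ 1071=4068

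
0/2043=0 = 0.00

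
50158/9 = 50158/9 =5573.11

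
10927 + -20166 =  - 9239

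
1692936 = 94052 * 18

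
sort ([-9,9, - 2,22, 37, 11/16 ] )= [ - 9, - 2,11/16 , 9,22, 37] 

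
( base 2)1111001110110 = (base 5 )222143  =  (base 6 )100034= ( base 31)83H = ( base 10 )7798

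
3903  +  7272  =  11175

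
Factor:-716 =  - 2^2*179^1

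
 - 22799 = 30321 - 53120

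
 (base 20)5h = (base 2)1110101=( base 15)7c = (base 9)140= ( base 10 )117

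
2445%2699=2445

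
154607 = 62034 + 92573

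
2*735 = 1470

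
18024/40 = 450+3/5 = 450.60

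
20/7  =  2  +  6/7 = 2.86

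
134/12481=134/12481 = 0.01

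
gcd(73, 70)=1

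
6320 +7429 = 13749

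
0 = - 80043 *0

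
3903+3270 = 7173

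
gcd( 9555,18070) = 65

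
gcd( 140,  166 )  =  2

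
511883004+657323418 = 1169206422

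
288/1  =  288 = 288.00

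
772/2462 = 386/1231  =  0.31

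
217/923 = 217/923=   0.24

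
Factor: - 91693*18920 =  - 1734831560 =- 2^3*5^1*7^1*11^1 * 43^1*13099^1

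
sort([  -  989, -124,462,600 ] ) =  [-989,-124,  462  ,  600]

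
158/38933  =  158/38933 = 0.00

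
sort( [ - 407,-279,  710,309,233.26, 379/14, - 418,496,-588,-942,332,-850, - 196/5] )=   [  -  942, - 850,-588 , - 418 , - 407, -279,-196/5,379/14, 233.26,  309,332,496,710 ]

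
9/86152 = 9/86152 = 0.00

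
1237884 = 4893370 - 3655486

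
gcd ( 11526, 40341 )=5763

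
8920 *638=5690960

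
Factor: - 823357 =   -  823357^1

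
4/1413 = 4/1413 = 0.00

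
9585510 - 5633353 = 3952157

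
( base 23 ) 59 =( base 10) 124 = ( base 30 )44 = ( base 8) 174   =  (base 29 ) 48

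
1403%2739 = 1403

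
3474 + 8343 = 11817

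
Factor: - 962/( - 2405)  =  2^1 * 5^( - 1)= 2/5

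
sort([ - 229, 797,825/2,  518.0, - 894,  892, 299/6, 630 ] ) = [ - 894, - 229,299/6,825/2, 518.0 , 630, 797, 892]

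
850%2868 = 850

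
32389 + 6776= 39165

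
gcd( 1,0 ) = 1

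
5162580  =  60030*86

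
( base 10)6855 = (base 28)8KN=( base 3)100101220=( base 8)15307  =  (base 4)1223013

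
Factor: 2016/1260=2^3*5^( - 1) = 8/5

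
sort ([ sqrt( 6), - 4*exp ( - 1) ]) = [ - 4*exp(-1),  sqrt(6 )]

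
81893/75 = 1091+68/75 =1091.91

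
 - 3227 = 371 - 3598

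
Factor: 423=3^2*47^1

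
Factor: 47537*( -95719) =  -4550194103=- 7^1 * 13^1*37^1*199^1*6791^1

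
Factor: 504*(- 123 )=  - 2^3*3^3*7^1*41^1=- 61992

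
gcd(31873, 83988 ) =1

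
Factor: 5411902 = 2^1*2705951^1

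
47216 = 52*908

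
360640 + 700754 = 1061394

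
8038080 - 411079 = 7627001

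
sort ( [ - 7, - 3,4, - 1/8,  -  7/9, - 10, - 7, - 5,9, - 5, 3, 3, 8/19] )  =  [ - 10, - 7, - 7, - 5,  -  5,- 3,-7/9, - 1/8,  8/19, 3, 3, 4,  9] 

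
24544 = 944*26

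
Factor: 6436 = 2^2*1609^1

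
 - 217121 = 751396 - 968517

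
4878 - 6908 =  - 2030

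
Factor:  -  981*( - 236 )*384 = 88902144 = 2^9* 3^3*59^1 * 109^1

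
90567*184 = 16664328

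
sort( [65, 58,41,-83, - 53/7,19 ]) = [-83, - 53/7,19, 41, 58,65]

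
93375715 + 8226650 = 101602365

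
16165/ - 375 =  - 44 + 67/75 = -43.11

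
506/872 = 253/436 = 0.58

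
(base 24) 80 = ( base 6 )520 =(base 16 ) C0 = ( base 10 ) 192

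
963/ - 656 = - 2+349/656  =  -1.47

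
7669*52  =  398788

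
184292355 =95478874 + 88813481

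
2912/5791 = 2912/5791 = 0.50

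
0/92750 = 0 = 0.00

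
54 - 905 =-851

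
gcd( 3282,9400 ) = 2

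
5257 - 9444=-4187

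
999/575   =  1 + 424/575  =  1.74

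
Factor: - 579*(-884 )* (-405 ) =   -  2^2*3^5*5^1*13^1*17^1*193^1 = - 207293580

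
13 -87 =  - 74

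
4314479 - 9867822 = - 5553343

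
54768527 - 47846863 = 6921664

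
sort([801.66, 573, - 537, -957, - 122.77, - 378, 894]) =[-957, - 537, - 378, - 122.77,573,801.66, 894 ]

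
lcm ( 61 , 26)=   1586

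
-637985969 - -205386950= - 432599019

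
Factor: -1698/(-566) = 3^1 = 3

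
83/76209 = 83/76209 = 0.00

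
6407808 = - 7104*( -902)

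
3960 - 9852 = -5892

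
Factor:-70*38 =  - 2^2*5^1*7^1*19^1 = - 2660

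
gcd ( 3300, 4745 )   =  5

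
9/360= 1/40 = 0.03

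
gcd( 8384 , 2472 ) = 8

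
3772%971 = 859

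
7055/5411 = 1 + 1644/5411 = 1.30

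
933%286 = 75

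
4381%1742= 897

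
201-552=-351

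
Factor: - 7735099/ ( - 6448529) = 6448529^(-1)*7735099^1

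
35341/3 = 35341/3 = 11780.33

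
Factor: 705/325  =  3^1* 5^ (-1 )*13^( - 1)*47^1 = 141/65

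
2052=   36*57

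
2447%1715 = 732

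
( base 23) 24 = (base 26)1o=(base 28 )1m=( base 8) 62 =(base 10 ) 50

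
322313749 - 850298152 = -527984403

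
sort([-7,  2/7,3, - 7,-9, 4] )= [ - 9, -7 , -7 , 2/7,3,4]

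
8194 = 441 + 7753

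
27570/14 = 1969+2/7 = 1969.29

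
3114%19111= 3114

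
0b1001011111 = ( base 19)1CI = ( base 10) 607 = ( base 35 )hc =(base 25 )o7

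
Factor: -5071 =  - 11^1*461^1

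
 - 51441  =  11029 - 62470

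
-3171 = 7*( - 453 )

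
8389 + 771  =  9160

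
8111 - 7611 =500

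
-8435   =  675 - 9110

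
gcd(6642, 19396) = 2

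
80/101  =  80/101 = 0.79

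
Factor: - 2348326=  - 2^1*1174163^1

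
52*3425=178100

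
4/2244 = 1/561 = 0.00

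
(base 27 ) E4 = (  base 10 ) 382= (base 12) 27a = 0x17e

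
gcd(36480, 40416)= 96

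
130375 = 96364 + 34011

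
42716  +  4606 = 47322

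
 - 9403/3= - 9403/3 = - 3134.33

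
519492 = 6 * 86582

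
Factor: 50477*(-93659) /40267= -4727625343/40267=-7^1  *67^( -1)*73^1 * 601^(  -  1)* 1283^1*7211^1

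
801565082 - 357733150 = 443831932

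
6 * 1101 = 6606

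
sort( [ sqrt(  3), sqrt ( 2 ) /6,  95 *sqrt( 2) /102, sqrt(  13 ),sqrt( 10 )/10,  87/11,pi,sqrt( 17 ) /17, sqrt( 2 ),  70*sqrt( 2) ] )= [ sqrt( 2) /6,sqrt( 17 ) /17, sqrt( 10 )/10,95 * sqrt ( 2 )/102,sqrt(2),sqrt ( 3), pi, sqrt(13) , 87/11,70*sqrt(2)]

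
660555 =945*699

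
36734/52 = 706 + 11/26 = 706.42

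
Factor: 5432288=2^5*53^1*3203^1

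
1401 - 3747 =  - 2346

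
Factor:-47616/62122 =- 23808/31061 =- 2^8 * 3^1*31^1*89^ (-1 )*349^(  -  1 ) 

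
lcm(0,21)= 0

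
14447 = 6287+8160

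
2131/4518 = 2131/4518 = 0.47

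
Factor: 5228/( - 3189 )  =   - 2^2 *3^(-1) * 1063^( - 1)*1307^1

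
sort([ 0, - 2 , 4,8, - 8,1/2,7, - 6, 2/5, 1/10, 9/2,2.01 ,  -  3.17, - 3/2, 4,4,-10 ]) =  [ - 10, - 8, - 6,-3.17, - 2,-3/2,  0 , 1/10,2/5,  1/2,2.01,4, 4,4,9/2 , 7,8]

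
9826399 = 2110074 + 7716325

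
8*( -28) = -224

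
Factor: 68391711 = 3^2*7599079^1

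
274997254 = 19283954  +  255713300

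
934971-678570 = 256401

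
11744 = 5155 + 6589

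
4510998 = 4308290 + 202708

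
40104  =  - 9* (  -  4456)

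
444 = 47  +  397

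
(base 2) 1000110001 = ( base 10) 561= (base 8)1061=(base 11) 470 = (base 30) IL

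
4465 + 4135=8600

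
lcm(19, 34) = 646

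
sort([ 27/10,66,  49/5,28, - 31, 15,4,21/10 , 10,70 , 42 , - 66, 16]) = [ - 66, -31, 21/10,  27/10, 4, 49/5 , 10 , 15,16,28,  42, 66,70]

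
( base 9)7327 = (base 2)1010011111011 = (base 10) 5371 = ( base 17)119g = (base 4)1103323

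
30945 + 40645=71590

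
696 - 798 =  - 102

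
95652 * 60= 5739120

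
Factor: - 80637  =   - 3^1*26879^1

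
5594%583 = 347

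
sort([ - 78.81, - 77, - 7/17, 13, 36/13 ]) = [  -  78.81,-77, - 7/17,36/13, 13 ] 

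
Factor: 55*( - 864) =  - 2^5*3^3*5^1*11^1 = - 47520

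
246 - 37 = 209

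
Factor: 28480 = 2^6*5^1 * 89^1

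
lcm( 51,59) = 3009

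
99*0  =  0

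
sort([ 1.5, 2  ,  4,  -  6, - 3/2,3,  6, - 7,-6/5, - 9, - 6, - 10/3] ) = [-9, - 7,- 6, - 6, - 10/3, - 3/2 , - 6/5, 1.5, 2, 3, 4, 6]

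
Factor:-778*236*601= - 2^3*59^1*389^1 * 601^1 = -110348408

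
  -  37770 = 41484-79254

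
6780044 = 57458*118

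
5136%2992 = 2144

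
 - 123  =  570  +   -693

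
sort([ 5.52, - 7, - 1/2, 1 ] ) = [ - 7, - 1/2,1, 5.52]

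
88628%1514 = 816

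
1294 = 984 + 310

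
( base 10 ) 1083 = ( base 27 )1D3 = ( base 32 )11r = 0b10000111011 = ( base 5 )13313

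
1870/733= 2 + 404/733=2.55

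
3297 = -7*( - 471 ) 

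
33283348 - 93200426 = - 59917078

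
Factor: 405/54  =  15/2  =  2^( - 1)*3^1*5^1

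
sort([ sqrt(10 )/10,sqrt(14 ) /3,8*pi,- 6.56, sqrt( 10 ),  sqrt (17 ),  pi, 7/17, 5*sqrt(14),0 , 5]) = [ - 6.56,0,sqrt( 10)/10, 7/17,sqrt(14) /3, pi,sqrt(10),sqrt(17 ), 5 , 5*sqrt(14 ),8 * pi ]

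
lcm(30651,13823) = 704973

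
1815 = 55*33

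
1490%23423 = 1490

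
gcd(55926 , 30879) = 9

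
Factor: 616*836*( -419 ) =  - 2^5*7^1*11^2*19^1 * 419^1  =  - 215774944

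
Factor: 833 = 7^2*17^1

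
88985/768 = 88985/768  =  115.87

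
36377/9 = 36377/9 = 4041.89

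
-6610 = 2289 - 8899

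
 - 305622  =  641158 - 946780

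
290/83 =3 + 41/83   =  3.49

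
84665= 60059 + 24606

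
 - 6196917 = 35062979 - 41259896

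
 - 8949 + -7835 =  - 16784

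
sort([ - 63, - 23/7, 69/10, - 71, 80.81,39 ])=[-71, - 63, - 23/7,69/10, 39, 80.81 ]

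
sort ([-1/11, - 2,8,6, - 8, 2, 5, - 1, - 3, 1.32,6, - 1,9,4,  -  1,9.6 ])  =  [ - 8, - 3, - 2,  -  1,-1, - 1, - 1/11, 1.32  ,  2, 4,5 , 6 , 6, 8,9,9.6] 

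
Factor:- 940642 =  - 2^1*137^1*3433^1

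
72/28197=8/3133 = 0.00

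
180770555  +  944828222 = 1125598777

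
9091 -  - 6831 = 15922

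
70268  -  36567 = 33701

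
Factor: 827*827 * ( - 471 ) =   -  3^1*157^1*827^2 = - 322130559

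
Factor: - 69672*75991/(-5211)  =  2^3*3^( - 2 )*193^( - 1)*2903^1* 75991^1  =  1764814984/1737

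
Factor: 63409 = 63409^1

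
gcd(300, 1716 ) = 12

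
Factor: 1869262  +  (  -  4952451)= -3083189^1 = -3083189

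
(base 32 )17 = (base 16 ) 27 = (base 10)39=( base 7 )54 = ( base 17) 25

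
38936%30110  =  8826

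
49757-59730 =-9973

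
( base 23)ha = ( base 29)DO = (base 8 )621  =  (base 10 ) 401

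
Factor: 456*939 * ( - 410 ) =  - 175555440  =  - 2^4 * 3^2* 5^1*19^1  *  41^1  *313^1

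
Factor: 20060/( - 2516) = - 5^1*37^(-1 ) *59^1= - 295/37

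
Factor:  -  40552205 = -5^1*8110441^1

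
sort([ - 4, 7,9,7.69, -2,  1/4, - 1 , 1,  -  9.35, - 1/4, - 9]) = [ - 9.35, - 9, - 4, - 2, - 1,  -  1/4, 1/4, 1, 7, 7.69, 9]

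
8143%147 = 58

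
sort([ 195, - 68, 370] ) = [ - 68,195, 370] 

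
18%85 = 18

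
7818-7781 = 37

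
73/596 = 73/596 = 0.12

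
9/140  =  9/140 = 0.06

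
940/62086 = 470/31043 =0.02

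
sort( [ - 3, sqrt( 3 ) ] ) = [ - 3, sqrt(3)]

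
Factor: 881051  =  31^1*97^1  *293^1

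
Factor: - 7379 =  - 47^1*157^1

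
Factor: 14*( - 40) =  - 560  =  - 2^4*5^1*7^1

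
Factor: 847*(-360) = -2^3*3^2 * 5^1*7^1*11^2=-304920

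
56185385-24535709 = 31649676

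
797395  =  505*1579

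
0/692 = 0 = 0.00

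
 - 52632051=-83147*633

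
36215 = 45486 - 9271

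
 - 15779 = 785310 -801089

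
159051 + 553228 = 712279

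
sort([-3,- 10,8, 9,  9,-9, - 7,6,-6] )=[-10, - 9, - 7,-6, - 3, 6,  8, 9, 9]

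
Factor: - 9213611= - 11^1*837601^1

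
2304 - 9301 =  - 6997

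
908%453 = 2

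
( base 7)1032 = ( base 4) 11232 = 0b101101110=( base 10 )366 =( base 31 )BP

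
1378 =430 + 948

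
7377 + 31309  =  38686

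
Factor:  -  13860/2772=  - 5^1 = - 5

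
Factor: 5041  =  71^2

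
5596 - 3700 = 1896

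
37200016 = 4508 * 8252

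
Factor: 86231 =53^1*1627^1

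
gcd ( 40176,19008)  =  432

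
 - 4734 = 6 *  ( - 789)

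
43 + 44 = 87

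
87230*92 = 8025160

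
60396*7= 422772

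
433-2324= -1891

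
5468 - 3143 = 2325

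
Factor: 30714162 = 2^1*3^1*5119027^1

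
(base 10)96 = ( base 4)1200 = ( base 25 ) 3l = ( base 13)75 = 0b1100000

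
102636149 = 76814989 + 25821160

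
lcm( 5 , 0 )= 0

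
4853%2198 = 457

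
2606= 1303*2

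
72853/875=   72853/875 = 83.26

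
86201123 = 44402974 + 41798149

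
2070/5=414 = 414.00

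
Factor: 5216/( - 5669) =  - 2^5*163^1*5669^(-1 ) 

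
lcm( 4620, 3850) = 23100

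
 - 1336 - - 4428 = 3092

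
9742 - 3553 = 6189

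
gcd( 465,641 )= 1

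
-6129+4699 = -1430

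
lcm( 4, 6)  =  12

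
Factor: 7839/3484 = 9/4 = 2^ (-2)*3^2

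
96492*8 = 771936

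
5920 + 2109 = 8029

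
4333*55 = 238315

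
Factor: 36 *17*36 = 2^4*3^4 * 17^1 = 22032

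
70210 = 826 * 85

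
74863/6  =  12477 +1/6 = 12477.17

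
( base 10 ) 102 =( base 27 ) 3L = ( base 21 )4i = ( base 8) 146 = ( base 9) 123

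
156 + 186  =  342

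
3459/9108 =1153/3036 = 0.38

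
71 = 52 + 19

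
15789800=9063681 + 6726119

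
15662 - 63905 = - 48243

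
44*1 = 44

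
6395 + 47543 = 53938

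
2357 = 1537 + 820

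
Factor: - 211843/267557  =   - 349^1*607^1*267557^( - 1)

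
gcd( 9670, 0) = 9670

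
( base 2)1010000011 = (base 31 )kn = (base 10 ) 643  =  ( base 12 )457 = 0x283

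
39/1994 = 39/1994 =0.02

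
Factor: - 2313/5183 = - 3^2 * 71^(-1 )*73^(  -  1)*257^1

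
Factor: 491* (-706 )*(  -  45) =2^1*3^2*5^1*353^1*491^1 = 15599070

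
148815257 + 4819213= 153634470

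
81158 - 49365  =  31793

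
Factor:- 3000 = -2^3*3^1*5^3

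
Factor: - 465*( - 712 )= 2^3*3^1*5^1*31^1*89^1  =  331080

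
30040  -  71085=-41045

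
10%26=10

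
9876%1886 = 446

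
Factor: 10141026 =2^1*3^1*7^1*241453^1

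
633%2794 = 633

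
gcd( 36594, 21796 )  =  2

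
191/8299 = 191/8299  =  0.02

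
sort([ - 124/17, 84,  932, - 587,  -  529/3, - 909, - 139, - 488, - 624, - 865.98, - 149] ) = [ - 909, - 865.98, - 624, - 587, - 488, - 529/3, - 149, - 139, - 124/17, 84,  932 ] 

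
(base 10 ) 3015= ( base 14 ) 1155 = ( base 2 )101111000111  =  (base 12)18B3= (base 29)3GS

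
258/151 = 1+107/151 = 1.71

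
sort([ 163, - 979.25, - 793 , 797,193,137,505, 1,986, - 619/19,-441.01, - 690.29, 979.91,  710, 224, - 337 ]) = [ - 979.25, - 793, - 690.29,-441.01, - 337, - 619/19, 1,137,163 , 193,224, 505, 710,797,979.91,986 ]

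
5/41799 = 5/41799 = 0.00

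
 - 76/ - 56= 1 + 5/14 = 1.36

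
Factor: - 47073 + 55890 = 8817 = 3^1*2939^1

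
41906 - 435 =41471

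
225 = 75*3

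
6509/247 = 6509/247 = 26.35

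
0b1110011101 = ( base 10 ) 925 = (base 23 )1H5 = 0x39d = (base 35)QF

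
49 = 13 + 36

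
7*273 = 1911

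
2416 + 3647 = 6063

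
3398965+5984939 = 9383904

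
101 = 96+5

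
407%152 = 103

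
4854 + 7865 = 12719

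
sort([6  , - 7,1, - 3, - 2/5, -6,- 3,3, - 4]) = [ - 7, -6, - 4,  -  3,-3,-2/5,  1,3,6 ] 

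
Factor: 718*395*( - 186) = -52751460  =  - 2^2*3^1*5^1*31^1*79^1*359^1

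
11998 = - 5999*( - 2 )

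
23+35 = 58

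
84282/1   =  84282 = 84282.00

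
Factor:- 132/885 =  -44/295 = -  2^2 * 5^(-1)*11^1*59^( - 1)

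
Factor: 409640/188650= 76/35=2^2*5^(  -  1)*7^( - 1) *19^1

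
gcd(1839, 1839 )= 1839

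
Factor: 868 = 2^2*7^1*31^1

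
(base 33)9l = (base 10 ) 318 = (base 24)D6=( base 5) 2233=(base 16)13e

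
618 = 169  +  449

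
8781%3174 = 2433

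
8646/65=8646/65 = 133.02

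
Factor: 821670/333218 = 3^1*5^1*61^1*449^1*166609^(-1)= 410835/166609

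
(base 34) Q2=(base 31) SI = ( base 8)1566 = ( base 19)28C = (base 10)886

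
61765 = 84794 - 23029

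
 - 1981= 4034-6015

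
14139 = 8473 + 5666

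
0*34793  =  0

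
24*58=1392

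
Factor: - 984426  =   - 2^1*3^1*164071^1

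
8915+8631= 17546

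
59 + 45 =104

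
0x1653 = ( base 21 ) ck3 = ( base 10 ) 5715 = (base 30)6af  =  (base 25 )93f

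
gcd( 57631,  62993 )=7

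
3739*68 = 254252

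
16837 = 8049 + 8788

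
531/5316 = 177/1772= 0.10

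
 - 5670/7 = -810 = - 810.00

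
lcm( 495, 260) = 25740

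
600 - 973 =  - 373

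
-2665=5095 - 7760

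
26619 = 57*467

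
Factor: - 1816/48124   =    -  2^1*53^( - 1 )= - 2/53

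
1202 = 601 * 2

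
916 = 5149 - 4233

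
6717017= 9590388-2873371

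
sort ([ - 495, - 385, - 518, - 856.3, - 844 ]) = [ - 856.3,-844, - 518 ,  -  495, - 385] 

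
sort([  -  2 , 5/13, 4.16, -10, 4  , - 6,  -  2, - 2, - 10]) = [ - 10, - 10, - 6, - 2, - 2, - 2, 5/13, 4,4.16 ]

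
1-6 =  - 5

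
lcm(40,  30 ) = 120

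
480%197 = 86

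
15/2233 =15/2233 = 0.01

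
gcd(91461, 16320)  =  3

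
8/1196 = 2/299= 0.01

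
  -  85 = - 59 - 26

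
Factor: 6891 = 3^1* 2297^1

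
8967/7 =1281  =  1281.00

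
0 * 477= 0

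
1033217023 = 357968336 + 675248687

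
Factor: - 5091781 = - 31^1 *164251^1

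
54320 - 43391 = 10929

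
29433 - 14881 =14552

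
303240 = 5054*60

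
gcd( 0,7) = 7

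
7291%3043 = 1205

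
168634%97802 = 70832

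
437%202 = 33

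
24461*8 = 195688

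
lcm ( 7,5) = 35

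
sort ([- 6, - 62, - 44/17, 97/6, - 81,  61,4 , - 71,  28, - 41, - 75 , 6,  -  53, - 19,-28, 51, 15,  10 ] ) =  [  -  81, - 75, - 71, - 62, - 53 , - 41,  -  28,-19, - 6,- 44/17,4,6,10, 15,97/6,28, 51, 61]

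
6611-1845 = 4766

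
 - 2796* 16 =-44736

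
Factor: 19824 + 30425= 109^1 * 461^1 = 50249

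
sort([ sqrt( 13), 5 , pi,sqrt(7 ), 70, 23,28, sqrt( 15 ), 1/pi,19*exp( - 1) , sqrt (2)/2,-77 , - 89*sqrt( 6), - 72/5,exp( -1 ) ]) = [ - 89*sqrt( 6 ), - 77, - 72/5, 1/pi, exp( - 1) , sqrt( 2)/2,sqrt( 7), pi,  sqrt( 13),  sqrt ( 15 ),5,19*exp( - 1), 23, 28 , 70] 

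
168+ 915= 1083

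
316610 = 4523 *70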